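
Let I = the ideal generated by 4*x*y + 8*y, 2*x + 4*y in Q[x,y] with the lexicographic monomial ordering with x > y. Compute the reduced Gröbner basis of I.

This is the nonlinear analogue of row-reducing a linear system.

f_1 = 4*x*y + 8*y, LT = x*y.
f_2 = 2*x + 4*y, LT = x.

S(f_1,f_2): lcm = x*y. S = -2*y**2 + 2*y.
  leading term y**2: no divisor's leading term divides it; move -2*y**2 to the remainder.
  leading term y: no divisor's leading term divides it; move 2*y to the remainder.
  remainder -2*y**2 + 2*y ≠ 0; add g_3 = -2*y**2 + 2*y to the basis.

The other S-polynomials (S(f_1,g_3), S(f_2,g_3)) all reduce to 0 modulo the current basis, so we have a Gröbner basis.
Inter-reduce: drop elements whose leading term is divisible by another's, tail-reduce, and make monic.

G = {x + 2*y, y**2 - y}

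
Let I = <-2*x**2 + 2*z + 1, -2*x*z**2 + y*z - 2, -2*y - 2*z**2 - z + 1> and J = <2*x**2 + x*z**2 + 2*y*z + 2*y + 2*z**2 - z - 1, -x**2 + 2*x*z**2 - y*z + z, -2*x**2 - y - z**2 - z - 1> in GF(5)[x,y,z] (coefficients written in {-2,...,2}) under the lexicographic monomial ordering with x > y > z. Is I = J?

Equality of ideals is decidable: compute both reduced Gröbner bases (unique for the ordering) and check whether they agree.
Buchberger on the first generating set:
f_1 = -2*x**2 + 2*z + 1, LT = x**2.
f_2 = -2*x*z**2 + y*z - 2, LT = x*z**2.
f_3 = -2*y - 2*z**2 - z + 1, LT = y.

S(f_1,f_2): lcm = x**2*z**2. S = -2*x*y*z - x - z**3 + 2*z**2.
  reduce S modulo (f_1, f_2, f_3):
  remainder -x*z - x - z**4 - 2*z**3 + z**2 + 2*z - 1 ≠ 0; add g_4 = -x*z - x - z**4 - 2*z**3 + z**2 + 2*z - 1 to the basis.

S(f_1,g_4): lcm = x**2*z. S = -x**2 - x*z**4 - 2*x*z**3 + x*z**2 + 2*x*z - x - z**2 + 2*z.
  reduce S modulo (f_1, f_2, f_3, g_4):
  remainder 2*x - 2*z**5 - 2*z**4 + 2*z**3 + z - 1 ≠ 0; add g_5 = 2*x - 2*z**5 - 2*z**4 + 2*z**3 + z - 1 to the basis.

S(f_1,g_5): lcm = x**2. S = x*z**5 + x*z**4 - x*z**3 + 2*x*z - 2*x - z + 2.
  reduce S modulo (f_1, f_2, f_3, g_4, g_5):
  remainder 2*z**6 - z**5 + 2*z**4 + 2*z**3 + 2*z**2 + z - 2 ≠ 0; add g_6 = 2*z**6 - z**5 + 2*z**4 + 2*z**3 + 2*z**2 + z - 2 to the basis.

The other S-polynomials (S(f_1,f_3), S(f_2,f_3), S(f_2,g_4), S(f_3,g_4), S(f_2,g_5), S(f_3,g_5), S(g_4,g_5), S(f_1,g_6), S(f_2,g_6), S(f_3,g_6), S(g_4,g_6), S(g_5,g_6)) all reduce to 0 modulo the current basis, so we have a Gröbner basis.
Inter-reduce: drop elements whose leading term is divisible by another's, tail-reduce, and make monic.
Reduced Gröbner basis: {x - z**5 - z**4 + z**3 - 2*z + 2, y + z**2 - 2*z + 2, z**6 + 2*z**5 + z**4 + z**3 + z**2 - 2*z - 1}.

Buchberger on the second generating set:
h_1 = 2*x**2 + x*z**2 + 2*y*z + 2*y + 2*z**2 - z - 1, LT = x**2.
h_2 = -x**2 + 2*x*z**2 - y*z + z, LT = x**2.
h_3 = -2*x**2 - y - z**2 - z - 1, LT = x**2.

S(h_1,h_2): lcm = x**2. S = y + z**2 - 2*z + 2.
  reduce S modulo (h_1, h_2, h_3):
  remainder y + z**2 - 2*z + 2 ≠ 0; add k_4 = y + z**2 - 2*z + 2 to the basis.

S(h_1,h_3): lcm = x**2. S = -2*x*z**2 + y*z - 2*y - 2*z**2 - z - 1.
  reduce S modulo (h_1, h_2, h_3, k_4):
  remainder -2*x*z**2 - z**3 + 2*z**2 - 2*z - 2 ≠ 0; add k_5 = -2*x*z**2 - z**3 + 2*z**2 - 2*z - 2 to the basis.

S(h_1,k_5): lcm = x**2*z**2. S = -2*x*z**4 + 2*x*z**3 + x*z**2 - x*z - x + y*z**3 + y*z**2 + z**4 + 2*z**3 + 2*z**2.
  reduce S modulo (h_1, h_2, h_3, k_4, k_5):
  remainder -x*z - x - z**4 - 2*z**3 + z**2 + 2*z - 1 ≠ 0; add k_6 = -x*z - x - z**4 - 2*z**3 + z**2 + 2*z - 1 to the basis.

S(h_1,k_6): lcm = x**2*z. S = -x**2 - x*z**4 + x*z**3 + x*z**2 + 2*x*z - x + y*z**2 + y*z + z**3 + 2*z**2 + 2*z.
  reduce S modulo (h_1, h_2, h_3, k_4, k_5, k_6):
  remainder 2*x - 2*z**5 - 2*z**4 + 2*z**3 + z - 1 ≠ 0; add k_7 = 2*x - 2*z**5 - 2*z**4 + 2*z**3 + z - 1 to the basis.

S(h_1,k_7): lcm = x**2. S = x*z**5 + x*z**4 - x*z**3 - 2*x*z**2 + 2*x*z - 2*x + y*z + y + z**2 + 2*z + 2.
  reduce S modulo (h_1, h_2, h_3, k_4, k_5, k_6, k_7):
  remainder 2*z**6 - z**5 + 2*z**4 + 2*z**3 + 2*z**2 + z - 2 ≠ 0; add k_8 = 2*z**6 - z**5 + 2*z**4 + 2*z**3 + 2*z**2 + z - 2 to the basis.

The other S-polynomials (S(h_2,h_3), S(h_1,k_4), S(h_2,k_4), S(h_3,k_4), S(h_2,k_5), S(h_3,k_5), S(k_4,k_5), S(h_2,k_6), S(h_3,k_6), S(k_4,k_6), S(k_5,k_6), S(h_2,k_7), S(h_3,k_7), S(k_4,k_7), S(k_5,k_7), S(k_6,k_7), S(h_1,k_8), S(h_2,k_8), S(h_3,k_8), S(k_4,k_8), S(k_5,k_8), S(k_6,k_8), S(k_7,k_8)) all reduce to 0 modulo the current basis, so we have a Gröbner basis.
Inter-reduce: drop elements whose leading term is divisible by another's, tail-reduce, and make monic.
Reduced Gröbner basis: {x - z**5 - z**4 + z**3 - 2*z + 2, y + z**2 - 2*z + 2, z**6 + 2*z**5 + z**4 + z**3 + z**2 - 2*z - 1}.

These coincide, so the ideals are equal.

Yes, the ideals are equal.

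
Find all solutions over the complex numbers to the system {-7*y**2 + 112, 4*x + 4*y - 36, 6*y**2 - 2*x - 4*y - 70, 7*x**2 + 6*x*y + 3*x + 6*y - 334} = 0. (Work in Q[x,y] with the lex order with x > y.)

Compute a lex Gröbner basis by Buchberger's algorithm.
f_1 = -7*y**2 + 112, LT = y**2.
f_2 = 4*x + 4*y - 36, LT = x.
f_3 = -2*x + 6*y**2 - 4*y - 70, LT = x.
f_4 = 7*x**2 + 6*x*y + 3*x + 6*y - 334, LT = x**2.

S(f_2,f_3): lcm = x. S = 3*y**2 - y - 44.
  reduce S modulo (f_1, f_2, f_3, f_4):
  remainder -y + 4 ≠ 0; add h_5 = -y + 4 to the basis.

The other S-polynomials (S(f_1,f_2), S(f_1,f_3), S(f_1,f_4), S(f_2,f_4), S(f_3,f_4), S(f_1,h_5), S(f_2,h_5), S(f_3,h_5), S(f_4,h_5)) all reduce to 0 modulo the current basis, so we have a Gröbner basis.
Inter-reduce: drop elements whose leading term is divisible by another's, tail-reduce, and make monic.
Reduced Gröbner basis: {x - 5, y - 4}.

The lex basis is triangular: the last element involves only y. Solving y - 4 = 0 gives y ∈ {4}; substituting each value into the earlier elements determines the remaining variables.
  y = 4: the earlier basis element becomes x - 5 = 0, giving x = 5 — point (5, 4).
A lex Gröbner basis triangularizes the system, enabling back-substitution.

{(5, 4)}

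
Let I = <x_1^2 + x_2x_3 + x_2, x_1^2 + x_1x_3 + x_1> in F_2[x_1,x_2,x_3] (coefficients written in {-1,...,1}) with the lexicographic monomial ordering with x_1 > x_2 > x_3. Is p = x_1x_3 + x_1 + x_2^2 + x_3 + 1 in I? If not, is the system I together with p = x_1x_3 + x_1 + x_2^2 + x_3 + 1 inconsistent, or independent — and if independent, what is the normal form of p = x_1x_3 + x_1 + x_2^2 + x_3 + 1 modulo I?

x_1x_3 + x_1 + x_2^2 + x_3 + 1 is independent of I; its normal form modulo I is x_2^2 + x_2x_3 + x_2 + x_3 + 1.

First compute the reduced Gröbner basis of I by Buchberger's algorithm.
f_1 = x_1^2 + x_2x_3 + x_2, LT = x_1^2.
f_2 = x_1^2 + x_1x_3 + x_1, LT = x_1^2.

S(f_1,f_2): lcm = x_1^2. S = x_1x_3 + x_1 + x_2x_3 + x_2.
  leading term x_1x_3: no divisor's leading term divides it; move x_1x_3 to the remainder.
  leading term x_1: no divisor's leading term divides it; move x_1 to the remainder.
  leading term x_2x_3: no divisor's leading term divides it; move x_2x_3 to the remainder.
  leading term x_2: no divisor's leading term divides it; move x_2 to the remainder.
  remainder x_1x_3 + x_1 + x_2x_3 + x_2 ≠ 0; add h_3 = x_1x_3 + x_1 + x_2x_3 + x_2 to the basis.

S(f_1,h_3): lcm = x_1^2x_3. S = x_1^2 + x_1x_2x_3 + x_1x_2 + x_2x_3^2 + x_2x_3.
  leading term x_1^2: subtract (1)·f_1 from x_1^2 + x_1x_2x_3 + x_1x_2 + x_2x_3^2 + x_2x_3 → x_1x_2x_3 + x_1x_2 + x_2x_3^2 + x_2
  leading term x_1x_2x_3: subtract (x_2)·h_3 from x_1x_2x_3 + x_1x_2 + x_2x_3^2 + x_2 → x_2^2x_3 + x_2^2 + x_2x_3^2 + x_2
  leading term x_2^2x_3: no divisor's leading term divides it; move x_2^2x_3 to the remainder.
  leading term x_2^2: no divisor's leading term divides it; move x_2^2 to the remainder.
  leading term x_2x_3^2: no divisor's leading term divides it; move x_2x_3^2 to the remainder.
  leading term x_2: no divisor's leading term divides it; move x_2 to the remainder.
  remainder x_2^2x_3 + x_2^2 + x_2x_3^2 + x_2 ≠ 0; add h_4 = x_2^2x_3 + x_2^2 + x_2x_3^2 + x_2 to the basis.

S(f_2,h_3): lcm = x_1^2x_3. S = x_1^2 + x_1x_2x_3 + x_1x_2 + x_1x_3^2 + x_1x_3.
  leading term x_1^2: subtract (1)·f_1 from x_1^2 + x_1x_2x_3 + x_1x_2 + x_1x_3^2 + x_1x_3 → x_1x_2x_3 + x_1x_2 + x_1x_3^2 + x_1x_3 + x_2x_3 + x_2
  leading term x_1x_2x_3: subtract (x_2)·h_3 from x_1x_2x_3 + x_1x_2 + x_1x_3^2 + x_1x_3 + x_2x_3 + x_2 → x_1x_3^2 + x_1x_3 + x_2^2x_3 + x_2^2 + x_2x_3 + x_2
  leading term x_1x_3^2: subtract (x_3)·h_3 from x_1x_3^2 + x_1x_3 + x_2^2x_3 + x_2^2 + x_2x_3 + x_2 → x_2^2x_3 + x_2^2 + x_2x_3^2 + x_2
  leading term x_2^2x_3: subtract (1)·h_4 from x_2^2x_3 + x_2^2 + x_2x_3^2 + x_2 → 0
  remainder 0.

S(f_1,h_4): leading monomials are coprime, so the S-polynomial reduces to 0 (Buchberger's first criterion).
S(f_2,h_4): leading monomials are coprime, so the S-polynomial reduces to 0 (Buchberger's first criterion).
S(h_3,h_4): lcm = x_1x_2^2x_3. S = x_1x_2x_3^2 + x_1x_2 + x_2^3x_3 + x_2^3.
  leading term x_1x_2x_3^2: subtract (x_2x_3)·h_3 from x_1x_2x_3^2 + x_1x_2 + x_2^3x_3 + x_2^3 → x_1x_2x_3 + x_1x_2 + x_2^3x_3 + x_2^3 + x_2^2x_3^2 + x_2^2x_3
  leading term x_1x_2x_3: subtract (x_2)·h_3 from x_1x_2x_3 + x_1x_2 + x_2^3x_3 + x_2^3 + x_2^2x_3^2 + x_2^2x_3 → x_2^3x_3 + x_2^3 + x_2^2x_3^2 + x_2^2
  leading term x_2^3x_3: subtract (x_2)·h_4 from x_2^3x_3 + x_2^3 + x_2^2x_3^2 + x_2^2 → 0
  remainder 0.

Every S-polynomial of the final basis reduces to 0, so we have a Gröbner basis.
Inter-reduce: drop elements whose leading term is divisible by another's, tail-reduce, and make monic.
Reduced Gröbner basis: {x_1^2 + x_2x_3 + x_2, x_1x_3 + x_1 + x_2x_3 + x_2, x_2^2x_3 + x_2^2 + x_2x_3^2 + x_2}.
Label its elements g_1 = x_1^2 + x_2x_3 + x_2, g_2 = x_1x_3 + x_1 + x_2x_3 + x_2, g_3 = x_2^2x_3 + x_2^2 + x_2x_3^2 + x_2.

Reduce p = x_1x_3 + x_1 + x_2^2 + x_3 + 1 modulo G:
  leading term x_1x_3: subtract (1)·g_2 from x_1x_3 + x_1 + x_2^2 + x_3 + 1 → x_2^2 + x_2x_3 + x_2 + x_3 + 1
  leading term x_2^2: no divisor's leading term divides it; move x_2^2 to the remainder.
  leading term x_2x_3: no divisor's leading term divides it; move x_2x_3 to the remainder.
  leading term x_2: no divisor's leading term divides it; move x_2 to the remainder.
  leading term x_3: no divisor's leading term divides it; move x_3 to the remainder.
  leading term 1: no divisor's leading term divides it; move 1 to the remainder.
  normal form = x_2^2 + x_2x_3 + x_2 + x_3 + 1.
The normal form is nonzero, so p ∉ I. Since p minus its normal form lies in I, I + (p) = I + (r) where r = x_2^2 + x_2x_3 + x_2 + x_3 + 1; decide whether this ideal is the whole ring.
Run Buchberger on G together with r (pairs among the g_i already reduce to 0 since G is a Gröbner basis):
g_1 = x_1^2 + x_2x_3 + x_2, LT = x_1^2.
g_2 = x_1x_3 + x_1 + x_2x_3 + x_2, LT = x_1x_3.
g_3 = x_2^2x_3 + x_2^2 + x_2x_3^2 + x_2, LT = x_2^2x_3.
r = x_2^2 + x_2x_3 + x_2 + x_3 + 1, LT = x_2^2.

S(g_1,g_2): lcm = x_1^2x_3. S = x_1^2 + x_1x_2x_3 + x_1x_2 + x_2x_3^2 + x_2x_3.
  leading term x_1^2: subtract (1)·g_1 from x_1^2 + x_1x_2x_3 + x_1x_2 + x_2x_3^2 + x_2x_3 → x_1x_2x_3 + x_1x_2 + x_2x_3^2 + x_2
  leading term x_1x_2x_3: subtract (x_2)·g_2 from x_1x_2x_3 + x_1x_2 + x_2x_3^2 + x_2 → x_2^2x_3 + x_2^2 + x_2x_3^2 + x_2
  leading term x_2^2x_3: subtract (1)·g_3 from x_2^2x_3 + x_2^2 + x_2x_3^2 + x_2 → 0
  remainder 0.

S(g_1,g_3): leading monomials are coprime, so the S-polynomial reduces to 0 (Buchberger's first criterion).
S(g_1,r): leading monomials are coprime, so the S-polynomial reduces to 0 (Buchberger's first criterion).
S(g_2,g_3): lcm = x_1x_2^2x_3. S = x_1x_2x_3^2 + x_1x_2 + x_2^3x_3 + x_2^3.
  leading term x_1x_2x_3^2: subtract (x_2x_3)·g_2 from x_1x_2x_3^2 + x_1x_2 + x_2^3x_3 + x_2^3 → x_1x_2x_3 + x_1x_2 + x_2^3x_3 + x_2^3 + x_2^2x_3^2 + x_2^2x_3
  leading term x_1x_2x_3: subtract (x_2)·g_2 from x_1x_2x_3 + x_1x_2 + x_2^3x_3 + x_2^3 + x_2^2x_3^2 + x_2^2x_3 → x_2^3x_3 + x_2^3 + x_2^2x_3^2 + x_2^2
  leading term x_2^3x_3: subtract (x_2)·g_3 from x_2^3x_3 + x_2^3 + x_2^2x_3^2 + x_2^2 → 0
  remainder 0.

S(g_2,r): leading monomials are coprime, so the S-polynomial reduces to 0 (Buchberger's first criterion).
S(g_3,r): lcm = x_2^2x_3. S = x_2^2 + x_2x_3 + x_2 + x_3^2 + x_3.
  leading term x_2^2: subtract (1)·r from x_2^2 + x_2x_3 + x_2 + x_3^2 + x_3 → x_3^2 + 1
  leading term x_3^2: no divisor's leading term divides it; move x_3^2 to the remainder.
  leading term 1: no divisor's leading term divides it; move 1 to the remainder.
  remainder x_3^2 + 1 ≠ 0; add m_5 = x_3^2 + 1 to the basis.

S(g_1,m_5): leading monomials are coprime, so the S-polynomial reduces to 0 (Buchberger's first criterion).
S(g_2,m_5): lcm = x_1x_3^2. S = x_1x_3 + x_1 + x_2x_3^2 + x_2x_3.
  leading term x_1x_3: subtract (1)·g_2 from x_1x_3 + x_1 + x_2x_3^2 + x_2x_3 → x_2x_3^2 + x_2
  leading term x_2x_3^2: subtract (x_2)·m_5 from x_2x_3^2 + x_2 → 0
  remainder 0.

S(g_3,m_5): lcm = x_2^2x_3^2. S = x_2^2x_3 + x_2^2 + x_2x_3^3 + x_2x_3.
  leading term x_2^2x_3: subtract (1)·g_3 from x_2^2x_3 + x_2^2 + x_2x_3^3 + x_2x_3 → x_2x_3^3 + x_2x_3^2 + x_2x_3 + x_2
  leading term x_2x_3^3: subtract (x_2x_3)·m_5 from x_2x_3^3 + x_2x_3^2 + x_2x_3 + x_2 → x_2x_3^2 + x_2
  leading term x_2x_3^2: subtract (x_2)·m_5 from x_2x_3^2 + x_2 → 0
  remainder 0.

S(r,m_5): leading monomials are coprime, so the S-polynomial reduces to 0 (Buchberger's first criterion).
Every S-polynomial of the final basis reduces to 0, so we have a Gröbner basis.
Inter-reduce: drop elements whose leading term is divisible by another's, tail-reduce, and make monic.
Reduced Gröbner basis: {x_1^2 + x_2x_3 + x_2, x_1x_3 + x_1 + x_2x_3 + x_2, x_2^2 + x_2x_3 + x_2 + x_3 + 1, x_3^2 + 1}.
The reduced Gröbner basis of I + (p) is {x_1^2 + x_2x_3 + x_2, x_1x_3 + x_1 + x_2x_3 + x_2, x_2^2 + x_2x_3 + x_2 + x_3 + 1, x_3^2 + 1} ≠ {1}, a proper ideal, so the enlarged system stays consistent: p is independent of I, with normal form x_2^2 + x_2x_3 + x_2 + x_3 + 1.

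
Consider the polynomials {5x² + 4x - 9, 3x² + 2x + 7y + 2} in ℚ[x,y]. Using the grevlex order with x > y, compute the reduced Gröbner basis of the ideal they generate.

G = {y² + 54/25y + 29/25, x - 35/2y - 37/2}

f_1 = 5x² + 4x - 9, LT = x².
f_2 = 3x² + 2x + 7y + 2, LT = x².

S(f_1,f_2): lcm = x². S = 2/15x - 7/3y - 37/15.
  reduce S modulo (f_1, f_2):
  remainder 2/15x - 7/3y - 37/15 ≠ 0; add g_3 = 2/15x - 7/3y - 37/15 to the basis.

S(f_1,g_3): lcm = x². S = 35/2xy + 193/10x - 9/5.
  reduce S modulo (f_1, f_2, g_3):
  remainder 1225/4y² + 1323/2y + 1421/4 ≠ 0; add g_4 = 1225/4y² + 1323/2y + 1421/4 to the basis.

The other S-polynomials (S(f_2,g_3), S(f_1,g_4), S(f_2,g_4), S(g_3,g_4)) all reduce to 0 modulo the current basis, so we have a Gröbner basis.
Inter-reduce: drop elements whose leading term is divisible by another's, tail-reduce, and make monic.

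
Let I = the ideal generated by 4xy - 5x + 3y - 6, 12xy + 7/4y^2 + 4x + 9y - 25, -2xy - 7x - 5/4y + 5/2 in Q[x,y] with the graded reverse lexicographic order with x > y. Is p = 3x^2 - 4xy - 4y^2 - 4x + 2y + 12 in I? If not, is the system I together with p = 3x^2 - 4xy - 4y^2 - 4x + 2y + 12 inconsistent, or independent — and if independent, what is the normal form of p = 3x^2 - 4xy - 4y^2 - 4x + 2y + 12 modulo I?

First compute the reduced Gröbner basis of I by Buchberger's algorithm.
f_1 = 4xy - 5x + 3y - 6, LT = xy.
f_2 = 12xy + 7/4y^2 + 4x + 9y - 25, LT = xy.
f_3 = -2xy - 7x - 5/4y + 5/2, LT = xy.

S(f_1,f_2): lcm = xy. S = -7/48y^2 - 19/12x + 7/12.
  leading term y^2: no divisor's leading term divides it; move -7/48y^2 to the remainder.
  leading term x: no divisor's leading term divides it; move -19/12x to the remainder.
  leading term 1: no divisor's leading term divides it; move 7/12 to the remainder.
  remainder -7/48y^2 - 19/12x + 7/12 ≠ 0; add h_4 = -7/48y^2 - 19/12x + 7/12 to the basis.

S(f_1,f_3): lcm = xy. S = -19/4x + 1/8y - 1/4.
  leading term x: no divisor's leading term divides it; move -19/4x to the remainder.
  leading term y: no divisor's leading term divides it; move 1/8y to the remainder.
  leading term 1: no divisor's leading term divides it; move -1/4 to the remainder.
  remainder -19/4x + 1/8y - 1/4 ≠ 0; add h_5 = -19/4x + 1/8y - 1/4 to the basis.

S(f_2,f_3): lcm = xy. S = 7/48y^2 - 19/6x + 1/8y - 5/6.
  leading term y^2: subtract (-1)·h_4 from 7/48y^2 - 19/6x + 1/8y - 5/6 → -19/4x + 1/8y - 1/4
  leading term x: subtract (1)·h_5 from -19/4x + 1/8y - 1/4 → 0
  remainder 0.

S(f_1,h_4): lcm = xy^2. S = -76/7x^2 - 5/4xy + 3/4y^2 + 4x - 3/2y.
  leading term x^2: subtract (16/7x)·h_5 from -76/7x^2 - 5/4xy + 3/4y^2 + 4x - 3/2y → -43/28xy + 3/4y^2 + 32/7x - 3/2y
  leading term xy: subtract (-43/112)·f_1 from -43/28xy + 3/4y^2 + 32/7x - 3/2y → 3/4y^2 + 297/112x - 39/112y - 129/56
  leading term y^2: subtract (-36/7)·h_4 from 3/4y^2 + 297/112x - 39/112y - 129/56 → -615/112x - 39/112y + 39/56
  leading term x: subtract (615/532)·h_5 from -615/112x - 39/112y + 39/56 → -2097/4256y + 2097/2128
  leading term y: no divisor's leading term divides it; move -2097/4256y to the remainder.
  leading term 1: no divisor's leading term divides it; move 2097/2128 to the remainder.
  remainder -2097/4256y + 2097/2128 ≠ 0; add h_6 = -2097/4256y + 2097/2128 to the basis.

S(f_2,h_4): lcm = xy^2. S = 7/48y^3 - 76/7x^2 + 1/3xy + 3/4y^2 + 4x - 25/12y.
  leading term y^3: subtract (-y)·h_4 from 7/48y^3 - 76/7x^2 + 1/3xy + 3/4y^2 + 4x - 25/12y → -76/7x^2 - 5/4xy + 3/4y^2 + 4x - 3/2y
  leading term x^2: subtract (16/7x)·h_5 from -76/7x^2 - 5/4xy + 3/4y^2 + 4x - 3/2y → -43/28xy + 3/4y^2 + 32/7x - 3/2y
  leading term xy: subtract (-43/112)·f_1 from -43/28xy + 3/4y^2 + 32/7x - 3/2y → 3/4y^2 + 297/112x - 39/112y - 129/56
  leading term y^2: subtract (-36/7)·h_4 from 3/4y^2 + 297/112x - 39/112y - 129/56 → -615/112x - 39/112y + 39/56
  leading term x: subtract (615/532)·h_5 from -615/112x - 39/112y + 39/56 → -2097/4256y + 2097/2128
  leading term y: subtract (1)·h_6 from -2097/4256y + 2097/2128 → 0
  remainder 0.

S(f_3,h_4): lcm = xy^2. S = -76/7x^2 + 7/2xy + 5/8y^2 + 4x - 5/4y.
  leading term x^2: subtract (16/7x)·h_5 from -76/7x^2 + 7/2xy + 5/8y^2 + 4x - 5/4y → 45/14xy + 5/8y^2 + 32/7x - 5/4y
  leading term xy: subtract (45/56)·f_1 from 45/14xy + 5/8y^2 + 32/7x - 5/4y → 5/8y^2 + 481/56x - 205/56y + 135/28
  leading term y^2: subtract (-30/7)·h_4 from 5/8y^2 + 481/56x - 205/56y + 135/28 → 101/56x - 205/56y + 205/28
  leading term x: subtract (-101/266)·h_5 from 101/56x - 205/56y + 205/28 → -7689/2128y + 7689/1064
  leading term y: subtract (22/3)·h_6 from -7689/2128y + 7689/1064 → 0
  remainder 0.

S(f_1,h_5): lcm = xy. S = 1/38y^2 - 5/4x + 53/76y - 3/2.
  leading term y^2: subtract (-24/133)·h_4 from 1/38y^2 - 5/4x + 53/76y - 3/2 → -43/28x + 53/76y - 53/38
  leading term x: subtract (43/133)·h_5 from -43/28x + 53/76y - 53/38 → 699/1064y - 699/532
  leading term y: subtract (-4/3)·h_6 from 699/1064y - 699/532 → 0
  remainder 0.

S(f_2,h_5): lcm = xy. S = 157/912y^2 + 1/3x + 53/76y - 25/12.
  leading term y^2: subtract (-157/133)·h_4 from 157/912y^2 + 1/3x + 53/76y - 25/12 → -43/28x + 53/76y - 53/38
  leading term x: subtract (43/133)·h_5 from -43/28x + 53/76y - 53/38 → 699/1064y - 699/532
  leading term y: subtract (-4/3)·h_6 from 699/1064y - 699/532 → 0
  remainder 0.

S(f_3,h_5): lcm = xy. S = 1/38y^2 + 7/2x + 87/152y - 5/4.
  leading term y^2: subtract (-24/133)·h_4 from 1/38y^2 + 7/2x + 87/152y - 5/4 → 45/14x + 87/152y - 87/76
  leading term x: subtract (-90/133)·h_5 from 45/14x + 87/152y - 87/76 → 699/1064y - 699/532
  leading term y: subtract (-4/3)·h_6 from 699/1064y - 699/532 → 0
  remainder 0.

S(h_4,h_5): leading monomials are coprime, so the S-polynomial reduces to 0 (Buchberger's first criterion).
S(f_1,h_6): lcm = xy. S = 3/4x + 3/4y - 3/2.
  leading term x: subtract (-3/19)·h_5 from 3/4x + 3/4y - 3/2 → 117/152y - 117/76
  leading term y: subtract (-364/233)·h_6 from 117/152y - 117/76 → 0
  remainder 0.

S(f_2,h_6): lcm = xy. S = 7/48y^2 + 7/3x + 3/4y - 25/12.
  leading term y^2: subtract (-1)·h_4 from 7/48y^2 + 7/3x + 3/4y - 25/12 → 3/4x + 3/4y - 3/2
  leading term x: subtract (-3/19)·h_5 from 3/4x + 3/4y - 3/2 → 117/152y - 117/76
  leading term y: subtract (-364/233)·h_6 from 117/152y - 117/76 → 0
  remainder 0.

S(f_3,h_6): lcm = xy. S = 11/2x + 5/8y - 5/4.
  leading term x: subtract (-22/19)·h_5 from 11/2x + 5/8y - 5/4 → 117/152y - 117/76
  leading term y: subtract (-364/233)·h_6 from 117/152y - 117/76 → 0
  remainder 0.

S(h_4,h_6): lcm = y^2. S = 76/7x + 2y - 4.
  leading term x: subtract (-16/7)·h_5 from 76/7x + 2y - 4 → 16/7y - 32/7
  leading term y: subtract (-9728/2097)·h_6 from 16/7y - 32/7 → 0
  remainder 0.

S(h_5,h_6): leading monomials are coprime, so the S-polynomial reduces to 0 (Buchberger's first criterion).
Every S-polynomial of the final basis reduces to 0, so we have a Gröbner basis.
Inter-reduce: drop elements whose leading term is divisible by another's, tail-reduce, and make monic.
Reduced Gröbner basis: {x, y - 2}.
Label its elements g_1 = x, g_2 = y - 2.

Reduce p = 3x^2 - 4xy - 4y^2 - 4x + 2y + 12 modulo G:
  leading term x^2: subtract (3x)·g_1 from 3x^2 - 4xy - 4y^2 - 4x + 2y + 12 → -4xy - 4y^2 - 4x + 2y + 12
  leading term xy: subtract (-4y)·g_1 from -4xy - 4y^2 - 4x + 2y + 12 → -4y^2 - 4x + 2y + 12
  leading term y^2: subtract (-4y)·g_2 from -4y^2 - 4x + 2y + 12 → -4x - 6y + 12
  leading term x: subtract (-4)·g_1 from -4x - 6y + 12 → -6y + 12
  leading term y: subtract (-6)·g_2 from -6y + 12 → 0
  normal form = 0.
Since the normal form is 0, p ∈ I.

3x^2 - 4xy - 4y^2 - 4x + 2y + 12 lies in I (it reduces to 0).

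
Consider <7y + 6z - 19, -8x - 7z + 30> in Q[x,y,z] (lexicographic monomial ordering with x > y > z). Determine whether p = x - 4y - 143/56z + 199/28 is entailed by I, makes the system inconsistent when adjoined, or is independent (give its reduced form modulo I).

x - 4y - 143/56z + 199/28 lies in I (it reduces to 0).

First compute the reduced Gröbner basis of I by Buchberger's algorithm.
f_1 = 7y + 6z - 19, LT = y.
f_2 = -8x - 7z + 30, LT = x.

S(f_1,f_2): leading monomials are coprime, so the S-polynomial reduces to 0 (Buchberger's first criterion).
Every S-polynomial of the final basis reduces to 0, so we have a Gröbner basis.
Inter-reduce: drop elements whose leading term is divisible by another's, tail-reduce, and make monic.
Reduced Gröbner basis: {x + 7/8z - 15/4, y + 6/7z - 19/7}.
Label its elements g_1 = x + 7/8z - 15/4, g_2 = y + 6/7z - 19/7.

Reduce p = x - 4y - 143/56z + 199/28 modulo G:
  leading term x: subtract (1)·g_1 from x - 4y - 143/56z + 199/28 → -4y - 24/7z + 76/7
  leading term y: subtract (-4)·g_2 from -4y - 24/7z + 76/7 → 0
  normal form = 0.
Since the normal form is 0, p ∈ I.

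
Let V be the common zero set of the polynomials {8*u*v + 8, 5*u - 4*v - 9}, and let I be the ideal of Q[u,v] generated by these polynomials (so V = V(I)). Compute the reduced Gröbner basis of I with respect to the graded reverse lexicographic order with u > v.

f_1 = 8*u*v + 8, LT = u*v.
f_2 = 5*u - 4*v - 9, LT = u.

S(f_1,f_2): lcm = u*v. S = 4/5*v**2 + 9/5*v + 1.
  reduce S modulo (f_1, f_2):
  remainder 4/5*v**2 + 9/5*v + 1 ≠ 0; add g_3 = 4/5*v**2 + 9/5*v + 1 to the basis.

The other S-polynomials (S(f_1,g_3), S(f_2,g_3)) all reduce to 0 modulo the current basis, so we have a Gröbner basis.
Inter-reduce: drop elements whose leading term is divisible by another's, tail-reduce, and make monic.

G = {v**2 + 9/4*v + 5/4, u - 4/5*v - 9/5}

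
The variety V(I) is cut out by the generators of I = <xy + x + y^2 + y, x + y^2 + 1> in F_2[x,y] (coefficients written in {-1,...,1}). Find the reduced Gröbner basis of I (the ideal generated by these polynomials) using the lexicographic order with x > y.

f_1 = xy + x + y^2 + y, LT = xy.
f_2 = x + y^2 + 1, LT = x.

S(f_1,f_2): lcm = xy. S = x + y^3 + y^2.
  leading term x: subtract (1)·f_2 from x + y^3 + y^2 → y^3 + 1
  leading term y^3: no divisor's leading term divides it; move y^3 to the remainder.
  leading term 1: no divisor's leading term divides it; move 1 to the remainder.
  remainder y^3 + 1 ≠ 0; add g_3 = y^3 + 1 to the basis.

S(f_1,g_3): lcm = xy^3. S = xy^2 + x + y^4 + y^3.
  leading term xy^2: subtract (y)·f_1 from xy^2 + x + y^4 + y^3 → xy + x + y^4 + y^2
  leading term xy: subtract (1)·f_1 from xy + x + y^4 + y^2 → y^4 + y
  leading term y^4: subtract (y)·g_3 from y^4 + y → 0
  remainder 0.

S(f_2,g_3): leading monomials are coprime, so the S-polynomial reduces to 0 (Buchberger's first criterion).
Every S-polynomial of the final basis reduces to 0, so we have a Gröbner basis.
Inter-reduce: drop elements whose leading term is divisible by another's, tail-reduce, and make monic.

G = {x + y^2 + 1, y^3 + 1}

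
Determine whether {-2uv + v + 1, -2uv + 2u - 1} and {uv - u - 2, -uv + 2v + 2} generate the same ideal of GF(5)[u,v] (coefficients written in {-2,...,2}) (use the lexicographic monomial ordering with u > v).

Since reduced Gröbner bases are canonical representatives of ideals under a given ordering, it suffices to compute and compare them.
Buchberger on the first generating set:
f_1 = -2uv + v + 1, LT = uv.
f_2 = -2uv + 2u - 1, LT = uv.

S(f_1,f_2): lcm = uv. S = u + 2v - 1.
  leading term u: no divisor's leading term divides it; move u to the remainder.
  leading term v: no divisor's leading term divides it; move 2v to the remainder.
  leading term 1: no divisor's leading term divides it; move -1 to the remainder.
  remainder u + 2v - 1 ≠ 0; add g_3 = u + 2v - 1 to the basis.

S(f_1,g_3): lcm = uv. S = -2v^2 - 2v + 2.
  leading term v^2: no divisor's leading term divides it; move -2v^2 to the remainder.
  leading term v: no divisor's leading term divides it; move -2v to the remainder.
  leading term 1: no divisor's leading term divides it; move 2 to the remainder.
  remainder -2v^2 - 2v + 2 ≠ 0; add g_4 = -2v^2 - 2v + 2 to the basis.

The other S-polynomials (S(f_2,g_3), S(f_1,g_4), S(f_2,g_4), S(g_3,g_4)) all reduce to 0 modulo the current basis, so we have a Gröbner basis.
Inter-reduce: drop elements whose leading term is divisible by another's, tail-reduce, and make monic.
Reduced Gröbner basis: {u + 2v - 1, v^2 + v - 1}.

Buchberger on the second generating set:
h_1 = uv - u - 2, LT = uv.
h_2 = -uv + 2v + 2, LT = uv.

S(h_1,h_2): lcm = uv. S = -u + 2v.
  leading term u: no divisor's leading term divides it; move -u to the remainder.
  leading term v: no divisor's leading term divides it; move 2v to the remainder.
  remainder -u + 2v ≠ 0; add k_3 = -u + 2v to the basis.

S(h_1,k_3): lcm = uv. S = -u + 2v^2 - 2.
  leading term u: subtract (1)·k_3 from -u + 2v^2 - 2 → 2v^2 - 2v - 2
  leading term v^2: no divisor's leading term divides it; move 2v^2 to the remainder.
  leading term v: no divisor's leading term divides it; move -2v to the remainder.
  leading term 1: no divisor's leading term divides it; move -2 to the remainder.
  remainder 2v^2 - 2v - 2 ≠ 0; add k_4 = 2v^2 - 2v - 2 to the basis.

The other S-polynomials (S(h_2,k_3), S(h_1,k_4), S(h_2,k_4), S(k_3,k_4)) all reduce to 0 modulo the current basis, so we have a Gröbner basis.
Inter-reduce: drop elements whose leading term is divisible by another's, tail-reduce, and make monic.
Reduced Gröbner basis: {u - 2v, v^2 - v - 1}.

The bases are distinct; the ideals are different.
The choice of monomial ordering does not affect the verdict — as long as both bases are computed under the same ordering, their equality decides ideal equality.

No, the ideals differ.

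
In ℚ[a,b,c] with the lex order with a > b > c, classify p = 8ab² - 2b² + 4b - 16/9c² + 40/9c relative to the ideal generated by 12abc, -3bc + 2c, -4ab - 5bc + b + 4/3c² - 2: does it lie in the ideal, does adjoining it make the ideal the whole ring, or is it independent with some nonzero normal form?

First compute the reduced Gröbner basis of I by Buchberger's algorithm.
f_1 = 12abc, LT = abc.
f_2 = -3bc + 2c, LT = bc.
f_3 = -4ab - 5bc + b + 4/3c² - 2, LT = ab.

S(f_1,f_2): lcm = abc. S = ⅔ac.
  leading term ac: no divisor's leading term divides it; move ⅔ac to the remainder.
  remainder ⅔ac ≠ 0; add h_4 = ⅔ac to the basis.

S(f_1,f_3): lcm = abc. S = -5/4bc² + ¼bc + ⅓c³ - ½c.
  leading term bc²: subtract (5/12c)·f_2 from -5/4bc² + ¼bc + ⅓c³ - ½c → ¼bc + ⅓c³ - ⅚c² - ½c
  leading term bc: subtract (-1/12)·f_2 from ¼bc + ⅓c³ - ⅚c² - ½c → ⅓c³ - ⅚c² - ⅓c
  leading term c³: no divisor's leading term divides it; move ⅓c³ to the remainder.
  leading term c²: no divisor's leading term divides it; move -⅚c² to the remainder.
  leading term c: no divisor's leading term divides it; move -⅓c to the remainder.
  remainder ⅓c³ - ⅚c² - ⅓c ≠ 0; add h_5 = ⅓c³ - ⅚c² - ⅓c to the basis.

S(f_2,f_3): lcm = abc. S = -⅔ac - 5/4bc² + ¼bc + ⅓c³ - ½c.
  leading term ac: subtract (-1)·h_4 from -⅔ac - 5/4bc² + ¼bc + ⅓c³ - ½c → -5/4bc² + ¼bc + ⅓c³ - ½c
  leading term bc²: subtract (5/12c)·f_2 from -5/4bc² + ¼bc + ⅓c³ - ½c → ¼bc + ⅓c³ - ⅚c² - ½c
  leading term bc: subtract (-1/12)·f_2 from ¼bc + ⅓c³ - ⅚c² - ½c → ⅓c³ - ⅚c² - ⅓c
  leading term c³: subtract (1)·h_5 from ⅓c³ - ⅚c² - ⅓c → 0
  remainder 0.

S(f_1,h_4): lcm = abc. S = 0.
  remainder 0.

S(f_2,h_4): lcm = abc. S = -⅔ac.
  leading term ac: subtract (-1)·h_4 from -⅔ac → 0
  remainder 0.

S(f_3,h_4): lcm = abc. S = 5/4bc² - ¼bc - ⅓c³ + ½c.
  leading term bc²: subtract (-5/12c)·f_2 from 5/4bc² - ¼bc - ⅓c³ + ½c → -¼bc - ⅓c³ + ⅚c² + ½c
  leading term bc: subtract (1/12)·f_2 from -¼bc - ⅓c³ + ⅚c² + ½c → -⅓c³ + ⅚c² + ⅓c
  leading term c³: subtract (-1)·h_5 from -⅓c³ + ⅚c² + ⅓c → 0
  remainder 0.

S(f_1,h_5): lcm = abc³. S = 5/2abc² + abc.
  leading term abc²: subtract (5/24c)·f_1 from 5/2abc² + abc → abc
  leading term abc: subtract (1/12)·f_1 from abc → 0
  remainder 0.

S(f_2,h_5): lcm = bc³. S = 5/2bc² + bc - ⅔c³.
  leading term bc²: subtract (-⅚c)·f_2 from 5/2bc² + bc - ⅔c³ → bc - ⅔c³ + 5/3c²
  leading term bc: subtract (-⅓)·f_2 from bc - ⅔c³ + 5/3c² → -⅔c³ + 5/3c² + ⅔c
  leading term c³: subtract (-2)·h_5 from -⅔c³ + 5/3c² + ⅔c → 0
  remainder 0.

S(f_3,h_5): leading monomials are coprime, so the S-polynomial reduces to 0 (Buchberger's first criterion).
S(h_4,h_5): lcm = ac³. S = 5/2ac² + ac.
  leading term ac²: subtract (15/4c)·h_4 from 5/2ac² + ac → ac
  leading term ac: subtract (3/2)·h_4 from ac → 0
  remainder 0.

Every S-polynomial of the final basis reduces to 0, so we have a Gröbner basis.
Inter-reduce: drop elements whose leading term is divisible by another's, tail-reduce, and make monic.
Reduced Gröbner basis: {ab - ¼b - ⅓c² + ⅚c + ½, ac, bc - ⅔c, c³ - 5/2c² - c}.
Label its elements g_1 = ab - ¼b - ⅓c² + ⅚c + ½, g_2 = ac, g_3 = bc - ⅔c, g_4 = c³ - 5/2c² - c.

Reduce p = 8ab² - 2b² + 4b - 16/9c² + 40/9c modulo G:
  leading term ab²: subtract (8b)·g_1 from 8ab² - 2b² + 4b - 16/9c² + 40/9c → 8/3bc² - 20/3bc - 16/9c² + 40/9c
  leading term bc²: subtract (8/3c)·g_3 from 8/3bc² - 20/3bc - 16/9c² + 40/9c → -20/3bc + 40/9c
  leading term bc: subtract (-20/3)·g_3 from -20/3bc + 40/9c → 0
  normal form = 0.
Since the normal form is 0, p ∈ I.

8ab² - 2b² + 4b - 16/9c² + 40/9c lies in I (it reduces to 0).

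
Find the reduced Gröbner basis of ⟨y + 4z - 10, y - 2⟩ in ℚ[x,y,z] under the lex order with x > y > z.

G = {y - 2, z - 2}

This is the nonlinear analogue of row-reducing a linear system.

f_1 = y + 4z - 10, LT = y.
f_2 = y - 2, LT = y.

S(f_1,f_2): lcm = y. S = 4z - 8.
  leading term z: no divisor's leading term divides it; move 4z to the remainder.
  leading term 1: no divisor's leading term divides it; move -8 to the remainder.
  remainder 4z - 8 ≠ 0; add g_3 = 4z - 8 to the basis.

S(f_1,g_3): leading monomials are coprime, so the S-polynomial reduces to 0 (Buchberger's first criterion).
S(f_2,g_3): leading monomials are coprime, so the S-polynomial reduces to 0 (Buchberger's first criterion).
Every S-polynomial of the final basis reduces to 0, so we have a Gröbner basis.
Inter-reduce: drop elements whose leading term is divisible by another's, tail-reduce, and make monic.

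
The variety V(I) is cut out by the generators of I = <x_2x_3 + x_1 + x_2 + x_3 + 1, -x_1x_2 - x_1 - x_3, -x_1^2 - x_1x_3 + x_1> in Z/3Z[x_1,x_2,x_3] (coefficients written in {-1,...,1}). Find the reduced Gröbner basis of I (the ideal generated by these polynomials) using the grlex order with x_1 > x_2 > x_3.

f_1 = x_2x_3 + x_1 + x_2 + x_3 + 1, LT = x_2x_3.
f_2 = -x_1x_2 - x_1 - x_3, LT = x_1x_2.
f_3 = -x_1^2 - x_1x_3 + x_1, LT = x_1^2.

S(f_1,f_2): lcm = x_1x_2x_3. S = x_1^2 + x_1x_2 - x_3^2 + x_1.
  reduce S modulo (f_1, f_2, f_3):
  remainder -x_1x_3 - x_3^2 + x_1 - x_3 ≠ 0; add g_4 = -x_1x_3 - x_3^2 + x_1 - x_3 to the basis.

S(f_2,f_3): lcm = x_1^2x_2. S = -x_1x_2x_3 + x_1^2 + x_1x_2 + x_1x_3.
  reduce S modulo (f_1, f_2, f_3, g_4):
  remainder x_1 + x_3 ≠ 0; add g_5 = x_1 + x_3 to the basis.

S(f_3,g_4): lcm = x_1^2x_3. S = x_1^2 + x_1x_3.
  reduce S modulo (f_1, f_2, f_3, g_4, g_5):
  remainder -x_3 ≠ 0; add g_6 = -x_3 to the basis.

S(f_2,g_5): lcm = x_1x_2. S = -x_2x_3 + x_1 + x_3.
  reduce S modulo (f_1, f_2, f_3, g_4, g_5, g_6):
  remainder x_2 + 1 ≠ 0; add g_7 = x_2 + 1 to the basis.

The other S-polynomials (S(f_1,f_3), S(f_1,g_4), S(f_2,g_4), S(f_1,g_5), S(f_3,g_5), S(g_4,g_5), S(f_1,g_6), S(f_2,g_6), S(f_3,g_6), S(g_4,g_6), S(g_5,g_6), S(f_1,g_7), S(f_2,g_7), S(f_3,g_7), S(g_4,g_7), S(g_5,g_7), S(g_6,g_7)) all reduce to 0 modulo the current basis, so we have a Gröbner basis.
Inter-reduce: drop elements whose leading term is divisible by another's, tail-reduce, and make monic.

G = {x_1, x_2 + 1, x_3}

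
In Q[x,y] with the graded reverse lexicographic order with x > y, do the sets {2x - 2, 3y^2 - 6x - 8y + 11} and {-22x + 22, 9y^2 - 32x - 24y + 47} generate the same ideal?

Equality of ideals is decidable: compute both reduced Gröbner bases (unique for the ordering) and check whether they agree.
Buchberger on the first generating set:
f_1 = 2x - 2, LT = x.
f_2 = 3y^2 - 6x - 8y + 11, LT = y^2.

The S-polynomials (S(f_1,f_2)) all reduce to 0 modulo the current basis, so we have a Gröbner basis.
Inter-reduce: drop elements whose leading term is divisible by another's, tail-reduce, and make monic.
Reduced Gröbner basis: {y^2 - 8/3y + 5/3, x - 1}.

Buchberger on the second generating set:
h_1 = -22x + 22, LT = x.
h_2 = 9y^2 - 32x - 24y + 47, LT = y^2.

The S-polynomials (S(h_1,h_2)) all reduce to 0 modulo the current basis, so we have a Gröbner basis.
Inter-reduce: drop elements whose leading term is divisible by another's, tail-reduce, and make monic.
Reduced Gröbner basis: {y^2 - 8/3y + 5/3, x - 1}.

These coincide, so the ideals are equal.

Yes, the ideals are equal.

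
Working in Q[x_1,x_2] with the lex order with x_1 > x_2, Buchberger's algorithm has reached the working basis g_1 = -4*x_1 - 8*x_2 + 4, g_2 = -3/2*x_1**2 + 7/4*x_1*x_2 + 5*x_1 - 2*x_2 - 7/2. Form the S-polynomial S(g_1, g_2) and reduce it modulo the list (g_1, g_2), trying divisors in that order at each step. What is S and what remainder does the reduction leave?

S(g_1, g_2) = 19/6*x_1*x_2 + 7/3*x_1 - 4/3*x_2 - 7/3; remainder on division = -19/3*x_2**2 - 17/6*x_2.

lcm(LM(g_1), LM(g_2)) = x_1**2.
S = (lcm/LT(g_1))·g_1 − (lcm/LT(g_2))·g_2 = 19/6*x_1*x_2 + 7/3*x_1 - 4/3*x_2 - 7/3.
Reduce S modulo (g_1, g_2) in that order:
  leading term x_1*x_2: subtract (-19/24*x_2)·g_1 from 19/6*x_1*x_2 + 7/3*x_1 - 4/3*x_2 - 7/3 → 7/3*x_1 - 19/3*x_2**2 + 11/6*x_2 - 7/3
  leading term x_1: subtract (-7/12)·g_1 from 7/3*x_1 - 19/3*x_2**2 + 11/6*x_2 - 7/3 → -19/3*x_2**2 - 17/6*x_2
  leading term x_2**2: no divisor's leading term divides it; move -19/3*x_2**2 to the remainder.
  leading term x_2: no divisor's leading term divides it; move -17/6*x_2 to the remainder.
The remainder -19/3*x_2**2 - 17/6*x_2 is nonzero, so it would be added as the next basis element.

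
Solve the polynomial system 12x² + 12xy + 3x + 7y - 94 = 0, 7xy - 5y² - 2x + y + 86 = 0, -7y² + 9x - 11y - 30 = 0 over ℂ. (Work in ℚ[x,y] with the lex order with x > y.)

Compute a lex Gröbner basis by Buchberger's algorithm.
f_1 = 12x² + 12xy + 3x + 7y - 94, LT = x².
f_2 = 7xy - 2x - 5y² + y + 86, LT = xy.
f_3 = 9x - 7y² - 11y - 30, LT = x.

S(f_1,f_2): lcm = x²y. S = 2/7x² + 12/7xy² + 3/28xy - 86/7x + 7/12y² - 47/6y.
  reduce S modulo (f_1, f_2, f_3):
  remainder 60/49y³ - 27725/3087y² - 544549/12348y - 4163/98 ≠ 0; add h_4 = 60/49y³ - 27725/3087y² - 544549/12348y - 4163/98 to the basis.

S(f_1,f_3): lcm = x². S = 7/9xy² + 20/9xy + 43/12x + 7/12y - 47/6.
  reduce S modulo (f_1, f_2, f_3, h_4):
  remainder 15377/1701y² + 433285/27216y - 311/72 ≠ 0; add h_5 = 15377/1701y² + 433285/27216y - 311/72 to the basis.

S(f_2,f_3): lcm = xy. S = -2/7x + 7/9y³ + 32/63y² + 73/21y + 86/7.
  reduce S modulo (f_1, f_2, f_3, h_4, h_5):
  remainder 2735403283/132857280y + 2735403283/66428640 ≠ 0; add h_6 = 2735403283/132857280y + 2735403283/66428640 to the basis.

The other S-polynomials (S(f_1,h_4), S(f_2,h_4), S(f_3,h_4), S(f_1,h_5), S(f_2,h_5), S(f_3,h_5), S(h_4,h_5), S(f_1,h_6), S(f_2,h_6), S(f_3,h_6), S(h_4,h_6), S(h_5,h_6)) all reduce to 0 modulo the current basis, so we have a Gröbner basis.
Inter-reduce: drop elements whose leading term is divisible by another's, tail-reduce, and make monic.
Reduced Gröbner basis: {x - 4, y + 2}.

Since the basis is lex-ordered, y + 2 is univariate in y. Its roots are {-2}. Back-substituting each root into the other basis elements fixes the other coordinates.
  y = -2: the earlier basis element becomes x - 4 = 0, giving x = 4 — point (4, -2).
This is the nonlinear analogue of row-reducing a linear system.

{(4, -2)}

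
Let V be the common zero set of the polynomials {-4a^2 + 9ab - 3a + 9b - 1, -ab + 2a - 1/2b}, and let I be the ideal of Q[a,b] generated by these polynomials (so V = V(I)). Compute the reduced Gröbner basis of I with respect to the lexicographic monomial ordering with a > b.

G = {a + 9/8b^2 - 37/8b + 1/2, b^3 - 55/9b^2 + 74/9b - 8/9}

f_1 = -4a^2 + 9ab - 3a + 9b - 1, LT = a^2.
f_2 = -ab + 2a - 1/2b, LT = ab.

S(f_1,f_2): lcm = a^2b. S = 2a^2 - 9/4ab^2 + 1/4ab - 9/4b^2 + 1/4b.
  leading term a^2: subtract (-1/2)·f_1 from 2a^2 - 9/4ab^2 + 1/4ab - 9/4b^2 + 1/4b → -9/4ab^2 + 19/4ab - 3/2a - 9/4b^2 + 19/4b - 1/2
  leading term ab^2: subtract (9/4b)·f_2 from -9/4ab^2 + 19/4ab - 3/2a - 9/4b^2 + 19/4b - 1/2 → 1/4ab - 3/2a - 9/8b^2 + 19/4b - 1/2
  leading term ab: subtract (-1/4)·f_2 from 1/4ab - 3/2a - 9/8b^2 + 19/4b - 1/2 → -a - 9/8b^2 + 37/8b - 1/2
  leading term a: no divisor's leading term divides it; move -a to the remainder.
  leading term b^2: no divisor's leading term divides it; move -9/8b^2 to the remainder.
  leading term b: no divisor's leading term divides it; move 37/8b to the remainder.
  leading term 1: no divisor's leading term divides it; move -1/2 to the remainder.
  remainder -a - 9/8b^2 + 37/8b - 1/2 ≠ 0; add g_3 = -a - 9/8b^2 + 37/8b - 1/2 to the basis.

S(f_2,g_3): lcm = ab. S = -2a - 9/8b^3 + 37/8b^2.
  leading term a: subtract (2)·g_3 from -2a - 9/8b^3 + 37/8b^2 → -9/8b^3 + 55/8b^2 - 37/4b + 1
  leading term b^3: no divisor's leading term divides it; move -9/8b^3 to the remainder.
  leading term b^2: no divisor's leading term divides it; move 55/8b^2 to the remainder.
  leading term b: no divisor's leading term divides it; move -37/4b to the remainder.
  leading term 1: no divisor's leading term divides it; move 1 to the remainder.
  remainder -9/8b^3 + 55/8b^2 - 37/4b + 1 ≠ 0; add g_4 = -9/8b^3 + 55/8b^2 - 37/4b + 1 to the basis.

The other S-polynomials (S(f_1,g_3), S(f_1,g_4), S(f_2,g_4), S(g_3,g_4)) all reduce to 0 modulo the current basis, so we have a Gröbner basis.
Inter-reduce: drop elements whose leading term is divisible by another's, tail-reduce, and make monic.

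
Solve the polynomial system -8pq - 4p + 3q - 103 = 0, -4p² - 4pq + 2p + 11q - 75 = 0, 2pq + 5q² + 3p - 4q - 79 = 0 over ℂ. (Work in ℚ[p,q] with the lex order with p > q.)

{(-2, 5)}

Compute a lex Gröbner basis by Buchberger's algorithm.
f_1 = -8pq - 4p + 3q - 103, LT = pq.
f_2 = -4p² - 4pq + 2p + 11q - 75, LT = p².
f_3 = 2pq + 3p + 5q² - 4q - 79, LT = pq.

S(f_1,f_2): lcm = p²q. S = ½p² - pq² + ⅛pq + 103/8p + 11/4q² - 75/4q.
  reduce S modulo (f_1, f_2, f_3):
  remainder 209/16p + 19/8q² - 285/64q - 703/64 ≠ 0; add h_4 = 209/16p + 19/8q² - 285/64q - 703/64 to the basis.

S(f_1,f_3): lcm = pq. S = -p - 5/2q² + 13/8q + 419/8.
  reduce S modulo (f_1, f_2, f_3, h_4):
  remainder -51/22q² + 113/88q + 4535/88 ≠ 0; add h_5 = -51/22q² + 113/88q + 4535/88 to the basis.

S(f_2,f_3): lcm = p²q. S = -3/2p² - 3/2pq² + 3/2pq + 79/2p - 11/4q² + 75/4q.
  reduce S modulo (f_1, f_2, f_3, h_4, h_5):
  remainder 138283/3264q - 691415/3264 ≠ 0; add h_6 = 138283/3264q - 691415/3264 to the basis.

The other S-polynomials (S(f_1,h_4), S(f_2,h_4), S(f_3,h_4), S(f_1,h_5), S(f_2,h_5), S(f_3,h_5), S(h_4,h_5), S(f_1,h_6), S(f_2,h_6), S(f_3,h_6), S(h_4,h_6), S(h_5,h_6)) all reduce to 0 modulo the current basis, so we have a Gröbner basis.
Inter-reduce: drop elements whose leading term is divisible by another's, tail-reduce, and make monic.
Reduced Gröbner basis: {p + 2, q - 5}.

Elimination: the polynomial q - 5 lies in the elimination ideal for q, so q ∈ {5}. For each such q, the remaining basis elements (now univariate) give the rest of the solution.
  q = 5: the earlier basis element becomes p + 2 = 0, giving p = -2 — point (-2, 5).
This is the nonlinear analogue of row-reducing a linear system.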